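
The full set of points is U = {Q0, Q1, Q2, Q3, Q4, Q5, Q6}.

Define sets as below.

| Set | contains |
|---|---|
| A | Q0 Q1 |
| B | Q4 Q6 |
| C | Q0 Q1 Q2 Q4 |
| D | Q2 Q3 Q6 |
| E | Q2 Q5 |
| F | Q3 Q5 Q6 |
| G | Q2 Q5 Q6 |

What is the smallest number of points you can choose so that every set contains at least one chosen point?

3

Take H = {Q0, Q2, Q6}. Each listed set contains at least one of these, so H is a hitting set of size 3.
The sets A, B, E are pairwise disjoint, so any hitting set needs a separate point for each — at least 3. Hence 3 is optimal.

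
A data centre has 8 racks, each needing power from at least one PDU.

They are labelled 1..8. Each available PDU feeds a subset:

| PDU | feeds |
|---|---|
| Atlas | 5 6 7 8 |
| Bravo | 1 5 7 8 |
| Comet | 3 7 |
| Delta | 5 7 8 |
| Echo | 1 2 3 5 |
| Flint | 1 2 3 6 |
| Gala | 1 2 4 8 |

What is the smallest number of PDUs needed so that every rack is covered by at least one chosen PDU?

3

Take {Atlas, Comet, Gala}. Their union is {1, 2, 3, 4, 5, 6, 7, 8}, which is all 8 racks.
Only Gala contains 4, so Gala is forced; the remaining 4 racks need at least 2 more PDUs (each remaining PDU adds at most 3) — so at least 3 PDUs are needed, and 3 is optimal.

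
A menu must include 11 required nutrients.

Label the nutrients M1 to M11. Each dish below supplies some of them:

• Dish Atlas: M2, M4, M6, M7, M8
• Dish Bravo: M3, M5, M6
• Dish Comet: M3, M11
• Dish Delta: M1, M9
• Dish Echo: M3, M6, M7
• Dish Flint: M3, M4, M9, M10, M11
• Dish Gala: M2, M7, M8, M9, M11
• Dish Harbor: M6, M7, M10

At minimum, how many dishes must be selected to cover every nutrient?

Take {Atlas, Bravo, Delta, Flint}. Their union is {M1, M2, M3, M4, M5, M6, M7, M8, M9, M10, M11}, which is all 11 nutrients.
No 3 of the 8 dishes cover everything (all 56 combinations miss at least one nutrient), so 4 is optimal.

4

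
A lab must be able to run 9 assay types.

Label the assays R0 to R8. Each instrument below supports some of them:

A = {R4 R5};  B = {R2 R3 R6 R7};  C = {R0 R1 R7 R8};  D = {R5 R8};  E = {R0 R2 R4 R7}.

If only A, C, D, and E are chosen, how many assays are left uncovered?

Union of A, C, D, E = {R0, R1, R2, R4, R5, R7, R8}.
Not covered: R3, R6 — 2 assays.

2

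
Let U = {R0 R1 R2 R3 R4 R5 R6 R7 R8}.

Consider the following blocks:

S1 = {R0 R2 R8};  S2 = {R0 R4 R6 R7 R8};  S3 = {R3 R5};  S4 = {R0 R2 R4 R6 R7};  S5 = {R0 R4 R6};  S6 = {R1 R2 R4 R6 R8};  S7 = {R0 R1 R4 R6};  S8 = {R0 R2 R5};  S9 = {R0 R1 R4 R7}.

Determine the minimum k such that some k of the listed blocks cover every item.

3

Take {S2, S3, S6}. Their union is {R0, R1, R2, R3, R4, R5, R6, R7, R8}, which is all 9 items.
Only S3 contains R3, so S3 is forced; the remaining 7 items need at least 2 more blocks (each remaining block adds at most 5) — so at least 3 blocks are needed, and 3 is optimal.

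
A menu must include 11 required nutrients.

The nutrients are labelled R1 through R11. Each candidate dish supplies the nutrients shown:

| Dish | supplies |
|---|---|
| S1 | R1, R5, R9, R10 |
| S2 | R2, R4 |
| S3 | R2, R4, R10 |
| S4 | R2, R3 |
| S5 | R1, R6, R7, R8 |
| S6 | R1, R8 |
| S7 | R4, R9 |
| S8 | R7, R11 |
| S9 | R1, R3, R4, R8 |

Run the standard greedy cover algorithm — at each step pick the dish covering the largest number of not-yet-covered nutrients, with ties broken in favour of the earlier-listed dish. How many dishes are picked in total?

Greedy: pick S1 (covers 4 new) → pick S5 (covers 3 new) → pick S2 (covers 2 new) → pick S4 (covers 1 new) → pick S8 (covers 1 new). Total picks: 5.

5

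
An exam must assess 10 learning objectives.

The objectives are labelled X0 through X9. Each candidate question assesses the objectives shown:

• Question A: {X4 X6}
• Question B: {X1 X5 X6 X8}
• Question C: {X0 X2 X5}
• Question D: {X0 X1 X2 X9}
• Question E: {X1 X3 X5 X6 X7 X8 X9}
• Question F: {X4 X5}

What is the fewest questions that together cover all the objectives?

3

A and D and E together: A ∪ D ∪ E = {X0, X1, X2, X3, X4, X5, X6, X7, X8, X9} — every objective is covered.
Only E contains X3, so E is forced; the remaining 3 objectives need at least 2 more questions (each remaining question adds at most 2) — so at least 3 questions are needed, and 3 is optimal.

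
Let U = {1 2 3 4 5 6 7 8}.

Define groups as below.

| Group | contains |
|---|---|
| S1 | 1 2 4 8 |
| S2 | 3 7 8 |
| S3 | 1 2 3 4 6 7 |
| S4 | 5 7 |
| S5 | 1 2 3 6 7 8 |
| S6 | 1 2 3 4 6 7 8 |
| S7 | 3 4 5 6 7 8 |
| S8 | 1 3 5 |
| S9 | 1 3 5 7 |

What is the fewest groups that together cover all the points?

2

S3 and S7 cover everything between them: the union {1, 2, 3, 4, 5, 6, 7, 8} is all of U.
No single group has all 8 points (the largest, S6, has 7), so 2 is optimal.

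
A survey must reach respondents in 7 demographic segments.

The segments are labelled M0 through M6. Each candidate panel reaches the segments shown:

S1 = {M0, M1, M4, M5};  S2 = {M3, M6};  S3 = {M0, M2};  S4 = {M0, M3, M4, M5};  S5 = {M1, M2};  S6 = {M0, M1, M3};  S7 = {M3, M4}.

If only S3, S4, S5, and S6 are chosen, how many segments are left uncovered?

Union of S3, S4, S5, S6 = {M0, M1, M2, M3, M4, M5}.
Not covered: M6 — 1 segment.

1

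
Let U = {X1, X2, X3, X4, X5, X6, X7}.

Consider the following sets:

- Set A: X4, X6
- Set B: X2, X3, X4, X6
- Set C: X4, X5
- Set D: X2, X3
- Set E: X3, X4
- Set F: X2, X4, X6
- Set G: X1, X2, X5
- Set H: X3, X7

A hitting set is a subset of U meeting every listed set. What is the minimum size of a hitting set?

Take T = {X3, X5, X6}. Each listed set contains at least one of these, so T is a hitting set of size 3.
The sets A, G, H are pairwise disjoint, so any hitting set needs a separate element for each — at least 3. Hence 3 is optimal.

3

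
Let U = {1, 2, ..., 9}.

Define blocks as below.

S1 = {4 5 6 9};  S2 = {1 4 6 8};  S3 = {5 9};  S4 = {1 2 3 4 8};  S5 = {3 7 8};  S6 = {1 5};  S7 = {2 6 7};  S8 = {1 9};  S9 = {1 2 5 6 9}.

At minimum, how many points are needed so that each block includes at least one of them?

3

Take H = {1, 5, 7}. Each listed block contains at least one of these, so H is a hitting set of size 3.
No choice of 2 points meets every block, so 3 is the minimum.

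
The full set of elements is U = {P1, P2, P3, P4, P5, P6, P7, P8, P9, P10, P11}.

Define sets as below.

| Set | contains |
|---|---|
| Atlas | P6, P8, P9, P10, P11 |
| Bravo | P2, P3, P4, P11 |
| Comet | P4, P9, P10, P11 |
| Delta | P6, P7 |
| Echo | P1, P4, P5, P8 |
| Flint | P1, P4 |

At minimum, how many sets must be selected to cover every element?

4

Atlas and Bravo and Delta and Echo together: Atlas ∪ Bravo ∪ Delta ∪ Echo = {P1, P2, P3, P4, P5, P6, P7, P8, P9, P10, P11} — every element is covered.
Only Delta contains P7, so Delta is forced; the remaining 9 elements need at least 3 more sets (each remaining set adds at most 4) — so at least 4 sets are needed, and 4 is optimal.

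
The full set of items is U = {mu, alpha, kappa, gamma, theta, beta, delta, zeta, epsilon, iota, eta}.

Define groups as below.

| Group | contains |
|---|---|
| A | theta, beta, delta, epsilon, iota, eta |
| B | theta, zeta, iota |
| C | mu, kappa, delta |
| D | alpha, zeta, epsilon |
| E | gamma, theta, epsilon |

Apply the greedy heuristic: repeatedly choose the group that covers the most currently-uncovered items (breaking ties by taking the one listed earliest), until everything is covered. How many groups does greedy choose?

Greedy: pick A (covers 6 new) → pick C (covers 2 new) → pick D (covers 2 new) → pick E (covers 1 new). Total picks: 4.

4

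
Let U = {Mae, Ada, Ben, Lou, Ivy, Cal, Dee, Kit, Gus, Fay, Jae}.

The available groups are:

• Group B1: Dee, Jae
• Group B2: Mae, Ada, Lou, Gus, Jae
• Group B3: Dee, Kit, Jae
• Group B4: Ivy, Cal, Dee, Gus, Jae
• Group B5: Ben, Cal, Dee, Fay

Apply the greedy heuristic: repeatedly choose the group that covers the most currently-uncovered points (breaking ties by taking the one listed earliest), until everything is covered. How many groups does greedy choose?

Greedy: pick B2 (covers 5 new) → pick B5 (covers 4 new) → pick B3 (covers 1 new) → pick B4 (covers 1 new). Total picks: 4.

4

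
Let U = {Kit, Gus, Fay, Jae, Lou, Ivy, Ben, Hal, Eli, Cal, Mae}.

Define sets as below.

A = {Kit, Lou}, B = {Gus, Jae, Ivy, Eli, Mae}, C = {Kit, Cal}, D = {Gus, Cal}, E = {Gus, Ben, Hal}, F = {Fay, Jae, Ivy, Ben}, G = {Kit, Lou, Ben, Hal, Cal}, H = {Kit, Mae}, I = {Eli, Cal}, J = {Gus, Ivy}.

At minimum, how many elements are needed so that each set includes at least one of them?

4

The 4 elements {Kit, Gus, Fay, Cal} hit every set.
No choice of 3 elements meets every set, so 4 is the minimum.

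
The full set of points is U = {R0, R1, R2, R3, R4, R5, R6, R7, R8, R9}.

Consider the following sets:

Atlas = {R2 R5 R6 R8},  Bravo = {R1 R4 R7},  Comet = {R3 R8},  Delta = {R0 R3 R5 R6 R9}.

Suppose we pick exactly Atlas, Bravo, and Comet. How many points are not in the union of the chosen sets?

2

Union of Atlas, Bravo, Comet = {R1, R2, R3, R4, R5, R6, R7, R8}.
Not covered: R0, R9 — 2 points.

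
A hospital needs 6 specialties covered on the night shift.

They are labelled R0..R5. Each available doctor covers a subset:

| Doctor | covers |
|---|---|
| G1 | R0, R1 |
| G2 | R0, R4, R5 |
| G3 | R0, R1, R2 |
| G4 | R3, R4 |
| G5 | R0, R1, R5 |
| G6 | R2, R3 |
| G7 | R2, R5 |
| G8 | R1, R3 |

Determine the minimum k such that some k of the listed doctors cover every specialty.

Take {G1, G4, G7}. Their union is {R0, R1, R2, R3, R4, R5}, which is all 6 specialties.
No 2 of the 8 doctors cover everything (all 28 combinations miss at least one specialty), so 3 is optimal.

3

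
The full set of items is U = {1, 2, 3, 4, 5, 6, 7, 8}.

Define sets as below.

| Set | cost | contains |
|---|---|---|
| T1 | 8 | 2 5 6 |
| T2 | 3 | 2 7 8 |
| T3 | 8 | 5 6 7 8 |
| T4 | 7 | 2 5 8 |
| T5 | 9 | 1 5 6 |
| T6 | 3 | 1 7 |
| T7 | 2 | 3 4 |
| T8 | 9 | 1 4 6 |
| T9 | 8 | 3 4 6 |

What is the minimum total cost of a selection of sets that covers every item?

14

T2, T5, T7 together cover every item (T2 ∪ T5 ∪ T7 = {1, 2, 3, 4, 5, 6, 7, 8}); total cost 3 + 9 + 2 = 14.
No covering selection has total cost below 14.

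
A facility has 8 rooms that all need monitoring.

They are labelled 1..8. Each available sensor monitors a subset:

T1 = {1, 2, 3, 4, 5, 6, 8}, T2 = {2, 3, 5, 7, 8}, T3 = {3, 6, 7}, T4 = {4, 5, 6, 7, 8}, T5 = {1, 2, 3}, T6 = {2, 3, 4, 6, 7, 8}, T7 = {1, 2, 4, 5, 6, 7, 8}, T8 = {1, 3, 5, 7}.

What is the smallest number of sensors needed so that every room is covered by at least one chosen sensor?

T7 and T8 together: T7 ∪ T8 = {1, 2, 3, 4, 5, 6, 7, 8} — every room is covered.
No single sensor has all 8 rooms (the largest, T1, has 7), so 2 is optimal.

2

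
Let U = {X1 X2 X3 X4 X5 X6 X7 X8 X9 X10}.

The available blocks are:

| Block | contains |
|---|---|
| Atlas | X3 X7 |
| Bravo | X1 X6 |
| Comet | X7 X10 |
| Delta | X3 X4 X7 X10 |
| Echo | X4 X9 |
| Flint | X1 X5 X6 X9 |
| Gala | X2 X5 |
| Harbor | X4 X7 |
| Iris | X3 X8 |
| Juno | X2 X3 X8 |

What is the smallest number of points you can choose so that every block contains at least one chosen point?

5

The 5 points {X1, X3, X5, X7, X9} hit every block.
The blocks Bravo, Comet, Echo, Gala, Iris are pairwise disjoint, so any hitting set needs a separate point for each — at least 5. Hence 5 is optimal.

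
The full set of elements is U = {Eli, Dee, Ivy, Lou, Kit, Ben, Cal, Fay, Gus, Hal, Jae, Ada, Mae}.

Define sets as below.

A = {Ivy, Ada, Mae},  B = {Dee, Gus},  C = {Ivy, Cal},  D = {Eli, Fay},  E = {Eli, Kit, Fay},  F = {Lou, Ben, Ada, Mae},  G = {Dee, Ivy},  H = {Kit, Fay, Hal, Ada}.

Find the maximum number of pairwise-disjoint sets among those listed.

B, C, E, F are pairwise disjoint (B={Dee,Gus}; C={Ivy,Cal}; E={Eli,Kit,Fay}; F={Lou,Ben,Ada,Mae}).
Every remaining set overlaps one of these, and no 5 of the listed sets are pairwise disjoint, so 4 is the maximum.

4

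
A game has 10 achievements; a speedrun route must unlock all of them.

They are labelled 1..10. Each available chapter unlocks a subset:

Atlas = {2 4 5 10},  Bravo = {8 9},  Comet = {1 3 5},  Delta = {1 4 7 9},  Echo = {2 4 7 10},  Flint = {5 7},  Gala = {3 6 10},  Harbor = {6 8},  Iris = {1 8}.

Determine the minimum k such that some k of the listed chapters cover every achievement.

Atlas and Comet and Delta and Harbor together: Atlas ∪ Comet ∪ Delta ∪ Harbor = {1, 2, 3, 4, 5, 6, 7, 8, 9, 10} — every achievement is covered.
No 3 of the 9 chapters cover everything (all 84 combinations miss at least one achievement), so 4 is optimal.

4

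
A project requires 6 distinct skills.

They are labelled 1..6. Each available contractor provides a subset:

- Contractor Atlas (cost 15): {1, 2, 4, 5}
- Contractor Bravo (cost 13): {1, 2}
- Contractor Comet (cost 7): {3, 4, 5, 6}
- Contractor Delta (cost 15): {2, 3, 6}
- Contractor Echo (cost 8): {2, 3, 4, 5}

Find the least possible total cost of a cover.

Bravo, Comet together cover every skill (Bravo ∪ Comet = {1, 2, 3, 4, 5, 6}); total cost 13 + 7 = 20.
No covering selection has total cost below 20.

20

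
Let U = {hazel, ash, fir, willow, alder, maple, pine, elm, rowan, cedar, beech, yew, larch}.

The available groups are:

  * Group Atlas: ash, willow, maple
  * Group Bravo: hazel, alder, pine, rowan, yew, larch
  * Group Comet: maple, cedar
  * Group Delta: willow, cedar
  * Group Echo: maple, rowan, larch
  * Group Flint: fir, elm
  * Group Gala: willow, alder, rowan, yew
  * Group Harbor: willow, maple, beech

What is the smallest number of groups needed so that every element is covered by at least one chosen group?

5

Take {Atlas, Bravo, Delta, Flint, Harbor}. Their union is {hazel, ash, fir, willow, alder, maple, pine, elm, rowan, cedar, beech, yew, larch}, which is all 13 elements.
No 4 of the 8 groups cover everything (all 70 combinations miss at least one element), so 5 is optimal.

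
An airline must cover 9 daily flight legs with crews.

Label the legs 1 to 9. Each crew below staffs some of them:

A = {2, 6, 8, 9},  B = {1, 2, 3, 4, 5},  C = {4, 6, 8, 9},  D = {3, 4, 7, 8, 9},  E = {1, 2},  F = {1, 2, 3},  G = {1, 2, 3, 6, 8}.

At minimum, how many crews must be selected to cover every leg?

3

B and D and G together: B ∪ D ∪ G = {1, 2, 3, 4, 5, 6, 7, 8, 9} — every leg is covered.
Only B contains 5, so B is forced; the remaining 4 legs need at least 2 more crews (each remaining crew adds at most 3) — so at least 3 crews are needed, and 3 is optimal.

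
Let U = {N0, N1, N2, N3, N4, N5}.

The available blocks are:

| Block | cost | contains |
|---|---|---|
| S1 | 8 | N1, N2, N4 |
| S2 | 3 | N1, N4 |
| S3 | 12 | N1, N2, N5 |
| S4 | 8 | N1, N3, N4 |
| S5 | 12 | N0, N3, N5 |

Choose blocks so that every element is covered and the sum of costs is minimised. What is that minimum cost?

S1, S5 together cover every element (S1 ∪ S5 = {N0, N1, N2, N3, N4, N5}); total cost 8 + 12 = 20.
The greedy pick S2, S5, S1 costs 23; no covering selection beats 20.

20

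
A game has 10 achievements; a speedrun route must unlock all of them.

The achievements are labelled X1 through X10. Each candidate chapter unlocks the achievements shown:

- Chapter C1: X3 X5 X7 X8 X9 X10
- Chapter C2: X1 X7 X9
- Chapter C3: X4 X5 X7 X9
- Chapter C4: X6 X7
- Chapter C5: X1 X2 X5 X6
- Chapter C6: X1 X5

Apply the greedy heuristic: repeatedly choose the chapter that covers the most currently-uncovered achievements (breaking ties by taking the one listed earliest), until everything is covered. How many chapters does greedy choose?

3

Greedy: pick C1 (covers 6 new) → pick C5 (covers 3 new) → pick C3 (covers 1 new). Total picks: 3.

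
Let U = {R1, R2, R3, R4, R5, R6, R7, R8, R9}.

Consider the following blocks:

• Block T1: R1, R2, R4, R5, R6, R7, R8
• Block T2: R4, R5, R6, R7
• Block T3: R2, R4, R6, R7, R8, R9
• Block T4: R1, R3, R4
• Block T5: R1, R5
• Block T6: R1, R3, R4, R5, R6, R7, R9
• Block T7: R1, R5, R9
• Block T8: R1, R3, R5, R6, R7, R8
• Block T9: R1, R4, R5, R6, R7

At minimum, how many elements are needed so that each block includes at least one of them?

2

The 2 elements {R1, R7} hit every block.
The blocks T3, T5 are pairwise disjoint, so any hitting set needs a separate element for each — at least 2. Hence 2 is optimal.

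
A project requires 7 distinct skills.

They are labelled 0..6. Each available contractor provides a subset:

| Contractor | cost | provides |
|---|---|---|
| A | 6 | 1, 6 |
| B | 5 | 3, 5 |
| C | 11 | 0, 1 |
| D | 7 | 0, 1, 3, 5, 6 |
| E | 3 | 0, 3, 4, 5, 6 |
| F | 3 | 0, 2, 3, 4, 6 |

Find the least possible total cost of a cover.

D, F together cover every skill (D ∪ F = {0, 1, 2, 3, 4, 5, 6}); total cost 7 + 3 = 10.
The greedy pick E, F, A costs 12; no covering selection beats 10.

10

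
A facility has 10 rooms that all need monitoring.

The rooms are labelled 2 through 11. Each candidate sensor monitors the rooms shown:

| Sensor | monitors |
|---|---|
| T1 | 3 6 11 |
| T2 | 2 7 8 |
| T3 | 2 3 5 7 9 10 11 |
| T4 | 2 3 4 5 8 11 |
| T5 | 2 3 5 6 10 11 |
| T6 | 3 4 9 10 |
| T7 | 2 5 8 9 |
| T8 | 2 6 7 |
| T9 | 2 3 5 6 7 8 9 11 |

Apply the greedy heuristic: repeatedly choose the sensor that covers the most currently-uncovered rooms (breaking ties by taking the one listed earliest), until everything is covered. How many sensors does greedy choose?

2

Greedy: pick T9 (covers 8 new) → pick T6 (covers 2 new). Total picks: 2.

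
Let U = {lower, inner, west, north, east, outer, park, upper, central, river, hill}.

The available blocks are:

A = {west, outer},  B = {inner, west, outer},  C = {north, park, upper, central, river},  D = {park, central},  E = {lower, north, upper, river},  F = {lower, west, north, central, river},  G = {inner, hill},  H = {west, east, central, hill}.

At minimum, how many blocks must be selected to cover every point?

4

B and C and E and H together: B ∪ C ∪ E ∪ H = {lower, inner, west, north, east, outer, park, upper, central, river, hill} — every point is covered.
No 3 of the 8 blocks cover everything (all 56 combinations miss at least one point), so 4 is optimal.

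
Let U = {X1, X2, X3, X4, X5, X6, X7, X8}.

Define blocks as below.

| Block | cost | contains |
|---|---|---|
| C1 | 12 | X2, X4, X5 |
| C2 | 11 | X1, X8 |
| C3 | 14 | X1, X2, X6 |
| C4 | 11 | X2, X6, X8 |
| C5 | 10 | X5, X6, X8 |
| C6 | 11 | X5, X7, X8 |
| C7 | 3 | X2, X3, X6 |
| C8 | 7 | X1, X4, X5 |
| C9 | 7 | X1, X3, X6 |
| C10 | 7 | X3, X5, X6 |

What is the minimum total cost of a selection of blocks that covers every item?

21

C6, C7, C8 together cover every item (C6 ∪ C7 ∪ C8 = {X1, X2, X3, X4, X5, X6, X7, X8}); total cost 11 + 3 + 7 = 21.
No covering selection has total cost below 21.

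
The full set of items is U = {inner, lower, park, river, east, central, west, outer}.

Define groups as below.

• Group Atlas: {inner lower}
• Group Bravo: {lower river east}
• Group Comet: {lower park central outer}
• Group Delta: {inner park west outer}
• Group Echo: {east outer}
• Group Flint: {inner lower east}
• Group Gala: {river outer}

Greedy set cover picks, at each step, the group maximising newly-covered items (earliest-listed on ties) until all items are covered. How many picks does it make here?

3

Greedy: pick Comet (covers 4 new) → pick Bravo (covers 2 new) → pick Delta (covers 2 new). Total picks: 3.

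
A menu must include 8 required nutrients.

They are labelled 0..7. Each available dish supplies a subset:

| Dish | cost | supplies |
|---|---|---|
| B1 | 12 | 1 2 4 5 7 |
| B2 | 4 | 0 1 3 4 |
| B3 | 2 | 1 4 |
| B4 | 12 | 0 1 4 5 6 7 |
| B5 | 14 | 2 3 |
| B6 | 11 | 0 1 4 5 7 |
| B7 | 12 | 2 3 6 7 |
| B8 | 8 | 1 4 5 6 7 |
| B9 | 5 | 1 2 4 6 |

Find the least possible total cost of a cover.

17

B2, B8, B9 together cover every nutrient (B2 ∪ B8 ∪ B9 = {0, 1, 2, 3, 4, 5, 6, 7}); total cost 4 + 8 + 5 = 17.
No covering selection has total cost below 17.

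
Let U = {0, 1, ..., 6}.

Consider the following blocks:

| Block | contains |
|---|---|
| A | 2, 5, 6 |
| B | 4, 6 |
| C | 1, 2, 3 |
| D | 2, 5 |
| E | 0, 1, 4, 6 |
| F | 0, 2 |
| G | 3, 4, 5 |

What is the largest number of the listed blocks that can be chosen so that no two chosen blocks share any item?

2

F, G are pairwise disjoint (F={0,2}; G={3,4,5}).
Every remaining block overlaps one of these, and no 3 of the listed blocks are pairwise disjoint, so 2 is the maximum.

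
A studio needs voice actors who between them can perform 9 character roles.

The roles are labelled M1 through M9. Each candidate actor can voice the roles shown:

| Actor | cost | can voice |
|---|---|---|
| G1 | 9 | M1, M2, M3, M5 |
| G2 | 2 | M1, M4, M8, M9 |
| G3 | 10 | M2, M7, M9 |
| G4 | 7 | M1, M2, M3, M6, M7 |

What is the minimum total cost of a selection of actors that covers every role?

18

G1, G2, G4 together cover every role (G1 ∪ G2 ∪ G4 = {M1, M2, M3, M4, M5, M6, M7, M8, M9}); total cost 9 + 2 + 7 = 18.
No covering selection has total cost below 18.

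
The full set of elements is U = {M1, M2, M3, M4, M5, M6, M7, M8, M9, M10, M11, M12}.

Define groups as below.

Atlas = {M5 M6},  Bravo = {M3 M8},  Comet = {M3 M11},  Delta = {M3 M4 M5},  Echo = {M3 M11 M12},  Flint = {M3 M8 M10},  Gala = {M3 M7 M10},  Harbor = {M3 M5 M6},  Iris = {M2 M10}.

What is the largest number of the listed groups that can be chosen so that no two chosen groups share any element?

Atlas, Echo, Iris are pairwise disjoint (Atlas={M5,M6}; Echo={M3,M11,M12}; Iris={M2,M10}).
Every remaining group overlaps one of these, and no 4 of the listed groups are pairwise disjoint, so 3 is the maximum.

3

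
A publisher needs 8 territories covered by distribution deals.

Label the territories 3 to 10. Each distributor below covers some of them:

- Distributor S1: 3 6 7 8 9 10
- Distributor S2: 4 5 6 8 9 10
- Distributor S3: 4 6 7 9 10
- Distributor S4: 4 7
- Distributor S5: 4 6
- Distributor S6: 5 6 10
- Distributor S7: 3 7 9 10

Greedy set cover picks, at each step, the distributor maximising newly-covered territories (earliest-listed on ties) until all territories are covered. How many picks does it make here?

Greedy: pick S1 (covers 6 new) → pick S2 (covers 2 new). Total picks: 2.

2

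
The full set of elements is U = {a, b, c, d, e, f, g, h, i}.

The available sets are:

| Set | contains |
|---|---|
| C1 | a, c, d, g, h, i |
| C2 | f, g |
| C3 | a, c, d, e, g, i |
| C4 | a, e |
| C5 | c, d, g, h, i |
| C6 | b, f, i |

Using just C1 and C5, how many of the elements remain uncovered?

Union of C1, C5 = {a, c, d, g, h, i}.
Not covered: b, e, f — 3 elements.

3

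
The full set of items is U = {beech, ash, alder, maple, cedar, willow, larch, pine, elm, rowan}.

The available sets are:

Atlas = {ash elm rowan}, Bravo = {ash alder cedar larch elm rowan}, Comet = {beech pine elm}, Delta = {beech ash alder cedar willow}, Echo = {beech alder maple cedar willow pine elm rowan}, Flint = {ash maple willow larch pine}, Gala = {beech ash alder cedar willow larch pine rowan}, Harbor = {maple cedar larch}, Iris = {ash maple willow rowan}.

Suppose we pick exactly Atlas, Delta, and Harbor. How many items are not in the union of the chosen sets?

Union of Atlas, Delta, Harbor = {beech, ash, alder, maple, cedar, willow, larch, elm, rowan}.
Not covered: pine — 1 item.

1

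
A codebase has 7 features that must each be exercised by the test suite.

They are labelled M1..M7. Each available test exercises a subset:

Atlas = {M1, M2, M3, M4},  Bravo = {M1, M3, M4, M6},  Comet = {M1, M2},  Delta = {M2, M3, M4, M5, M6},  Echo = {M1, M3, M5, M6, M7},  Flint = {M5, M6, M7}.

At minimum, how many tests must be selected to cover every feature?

Atlas and Echo together: Atlas ∪ Echo = {M1, M2, M3, M4, M5, M6, M7} — every feature is covered.
No single test has all 7 features (the largest, Delta, has 5), so 2 is optimal.

2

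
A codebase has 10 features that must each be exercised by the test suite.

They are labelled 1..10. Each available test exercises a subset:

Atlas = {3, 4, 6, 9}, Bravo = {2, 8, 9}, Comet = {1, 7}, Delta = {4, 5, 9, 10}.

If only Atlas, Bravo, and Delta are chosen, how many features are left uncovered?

Union of Atlas, Bravo, Delta = {2, 3, 4, 5, 6, 8, 9, 10}.
Not covered: 1, 7 — 2 features.

2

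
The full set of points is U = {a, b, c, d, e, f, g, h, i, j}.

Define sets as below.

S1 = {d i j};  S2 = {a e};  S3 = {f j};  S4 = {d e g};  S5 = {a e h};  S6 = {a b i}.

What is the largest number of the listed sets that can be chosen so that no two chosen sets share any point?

S3, S4, S6 are pairwise disjoint (S3={f,j}; S4={d,e,g}; S6={a,b,i}).
Every remaining set overlaps one of these, and no 4 of the listed sets are pairwise disjoint, so 3 is the maximum.

3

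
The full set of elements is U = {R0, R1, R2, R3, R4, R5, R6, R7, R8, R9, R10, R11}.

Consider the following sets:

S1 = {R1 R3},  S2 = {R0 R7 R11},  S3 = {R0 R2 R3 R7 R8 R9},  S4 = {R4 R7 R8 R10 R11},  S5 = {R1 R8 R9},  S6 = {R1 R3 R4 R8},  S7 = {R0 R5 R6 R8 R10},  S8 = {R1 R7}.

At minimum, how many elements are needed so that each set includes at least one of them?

H = {R0, R1, R10} meets every set (each contains at least one member of H), and |H| = 3.
No choice of 2 elements meets every set, so 3 is the minimum.

3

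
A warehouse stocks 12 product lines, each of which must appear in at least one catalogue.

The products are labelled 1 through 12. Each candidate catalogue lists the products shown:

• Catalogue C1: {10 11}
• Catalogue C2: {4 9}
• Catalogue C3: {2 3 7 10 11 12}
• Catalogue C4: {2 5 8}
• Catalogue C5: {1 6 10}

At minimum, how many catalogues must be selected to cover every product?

C2 and C3 and C4 and C5 together: C2 ∪ C3 ∪ C4 ∪ C5 = {1, 2, 3, 4, 5, 6, 7, 8, 9, 10, 11, 12} — every product is covered.
Only C3 contains 3, so C3 is forced; the remaining 6 products need at least 3 more catalogues (each remaining catalogue adds at most 2) — so at least 4 catalogues are needed, and 4 is optimal.

4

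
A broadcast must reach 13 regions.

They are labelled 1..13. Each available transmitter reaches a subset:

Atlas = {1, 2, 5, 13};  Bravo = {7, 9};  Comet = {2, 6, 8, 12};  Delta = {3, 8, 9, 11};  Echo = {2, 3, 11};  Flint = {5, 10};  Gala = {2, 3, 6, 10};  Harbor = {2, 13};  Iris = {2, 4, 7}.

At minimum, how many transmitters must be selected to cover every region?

Atlas and Comet and Delta and Gala and Iris together: Atlas ∪ Comet ∪ Delta ∪ Gala ∪ Iris = {1, 2, 3, 4, 5, 6, 7, 8, 9, 10, 11, 12, 13} — every region is covered.
No 4 of the 9 transmitters cover everything (all 126 combinations miss at least one region), so 5 is optimal.

5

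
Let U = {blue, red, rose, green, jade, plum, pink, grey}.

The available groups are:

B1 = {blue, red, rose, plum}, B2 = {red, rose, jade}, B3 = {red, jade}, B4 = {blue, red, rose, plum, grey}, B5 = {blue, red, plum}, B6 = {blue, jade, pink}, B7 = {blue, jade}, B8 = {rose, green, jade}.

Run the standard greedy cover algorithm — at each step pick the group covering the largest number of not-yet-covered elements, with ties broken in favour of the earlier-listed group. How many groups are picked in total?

3

Greedy: pick B4 (covers 5 new) → pick B6 (covers 2 new) → pick B8 (covers 1 new). Total picks: 3.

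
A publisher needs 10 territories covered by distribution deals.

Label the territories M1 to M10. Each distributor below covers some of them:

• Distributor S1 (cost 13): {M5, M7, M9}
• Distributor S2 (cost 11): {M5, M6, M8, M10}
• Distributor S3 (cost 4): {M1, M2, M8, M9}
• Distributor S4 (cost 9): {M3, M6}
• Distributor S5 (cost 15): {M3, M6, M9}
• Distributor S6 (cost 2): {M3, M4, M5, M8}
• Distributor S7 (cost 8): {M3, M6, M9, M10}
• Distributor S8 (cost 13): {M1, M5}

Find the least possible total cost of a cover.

27

S1, S3, S6, S7 together cover every territory (S1 ∪ S3 ∪ S6 ∪ S7 = {M1, M2, M3, M4, M5, M6, M7, M8, M9, M10}); total cost 13 + 4 + 2 + 8 = 27.
No covering selection has total cost below 27.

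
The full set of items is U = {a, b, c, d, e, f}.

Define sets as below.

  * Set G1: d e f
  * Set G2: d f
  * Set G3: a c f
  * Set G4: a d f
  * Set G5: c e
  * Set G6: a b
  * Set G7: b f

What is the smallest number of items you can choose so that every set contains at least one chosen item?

3

The 3 items {b, c, f} hit every set.
The sets G2, G5, G6 are pairwise disjoint, so any hitting set needs a separate item for each — at least 3. Hence 3 is optimal.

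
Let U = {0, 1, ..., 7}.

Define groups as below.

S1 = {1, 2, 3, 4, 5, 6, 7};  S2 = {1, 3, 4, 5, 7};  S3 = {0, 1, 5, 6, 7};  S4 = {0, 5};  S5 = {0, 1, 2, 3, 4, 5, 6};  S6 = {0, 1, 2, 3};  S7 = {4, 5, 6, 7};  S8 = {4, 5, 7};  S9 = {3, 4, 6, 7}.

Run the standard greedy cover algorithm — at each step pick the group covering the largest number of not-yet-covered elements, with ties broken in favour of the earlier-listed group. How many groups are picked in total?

Greedy: pick S1 (covers 7 new) → pick S3 (covers 1 new). Total picks: 2.

2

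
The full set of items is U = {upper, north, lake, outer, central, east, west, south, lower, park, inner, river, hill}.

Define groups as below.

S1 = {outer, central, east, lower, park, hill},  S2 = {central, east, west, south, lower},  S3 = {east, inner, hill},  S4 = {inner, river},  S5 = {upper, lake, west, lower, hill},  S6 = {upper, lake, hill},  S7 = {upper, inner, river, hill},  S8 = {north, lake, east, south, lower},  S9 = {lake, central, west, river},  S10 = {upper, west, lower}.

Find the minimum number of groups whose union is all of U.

4

S1 and S4 and S8 and S10 together: S1 ∪ S4 ∪ S8 ∪ S10 = {upper, north, lake, outer, central, east, west, south, lower, park, inner, river, hill} — every item is covered.
Only S1 contains outer, so S1 is forced; the remaining 7 items need at least 3 more groups (each remaining group adds at most 3) — so at least 4 groups are needed, and 4 is optimal.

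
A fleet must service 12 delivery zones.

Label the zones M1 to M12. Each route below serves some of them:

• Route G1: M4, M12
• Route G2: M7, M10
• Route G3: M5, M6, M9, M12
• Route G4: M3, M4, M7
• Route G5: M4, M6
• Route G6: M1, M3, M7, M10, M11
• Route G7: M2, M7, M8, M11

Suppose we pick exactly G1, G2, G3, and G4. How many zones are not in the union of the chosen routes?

4

Union of G1, G2, G3, G4 = {M3, M4, M5, M6, M7, M9, M10, M12}.
Not covered: M1, M2, M8, M11 — 4 zones.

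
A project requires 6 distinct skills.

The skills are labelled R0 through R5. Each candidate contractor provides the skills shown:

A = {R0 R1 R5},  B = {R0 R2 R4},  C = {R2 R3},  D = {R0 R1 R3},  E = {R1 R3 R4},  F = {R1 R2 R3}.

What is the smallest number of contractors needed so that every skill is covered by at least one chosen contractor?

A and C and E together: A ∪ C ∪ E = {R0, R1, R2, R3, R4, R5} — every skill is covered.
Only A contains R5, so A is forced; the remaining 3 skills need at least 2 more contractors (each remaining contractor adds at most 2) — so at least 3 contractors are needed, and 3 is optimal.

3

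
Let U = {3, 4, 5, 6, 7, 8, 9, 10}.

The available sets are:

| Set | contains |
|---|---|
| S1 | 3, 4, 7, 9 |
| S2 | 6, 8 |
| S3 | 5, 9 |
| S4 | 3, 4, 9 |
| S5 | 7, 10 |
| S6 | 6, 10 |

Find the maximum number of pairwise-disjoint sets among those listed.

S2, S3, S5 are pairwise disjoint (S2={6,8}; S3={5,9}; S5={7,10}).
Every remaining set overlaps one of these, and no 4 of the listed sets are pairwise disjoint, so 3 is the maximum.

3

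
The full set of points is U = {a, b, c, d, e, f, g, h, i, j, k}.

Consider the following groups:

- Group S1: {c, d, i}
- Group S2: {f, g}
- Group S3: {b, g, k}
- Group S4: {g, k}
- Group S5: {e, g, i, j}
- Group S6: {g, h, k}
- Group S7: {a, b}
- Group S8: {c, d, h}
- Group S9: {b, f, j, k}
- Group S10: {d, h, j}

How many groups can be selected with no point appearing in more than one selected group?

3

S4, S7, S10 are pairwise disjoint (S4={g,k}; S7={a,b}; S10={d,h,j}).
Every remaining group overlaps one of these, and no 4 of the listed groups are pairwise disjoint, so 3 is the maximum.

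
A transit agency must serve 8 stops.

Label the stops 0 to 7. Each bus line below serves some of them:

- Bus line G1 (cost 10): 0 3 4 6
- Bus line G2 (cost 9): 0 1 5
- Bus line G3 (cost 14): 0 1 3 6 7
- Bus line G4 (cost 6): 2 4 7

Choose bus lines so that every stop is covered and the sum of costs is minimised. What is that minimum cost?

G1, G2, G4 together cover every stop (G1 ∪ G2 ∪ G4 = {0, 1, 2, 3, 4, 5, 6, 7}); total cost 10 + 9 + 6 = 25.
No covering selection has total cost below 25.

25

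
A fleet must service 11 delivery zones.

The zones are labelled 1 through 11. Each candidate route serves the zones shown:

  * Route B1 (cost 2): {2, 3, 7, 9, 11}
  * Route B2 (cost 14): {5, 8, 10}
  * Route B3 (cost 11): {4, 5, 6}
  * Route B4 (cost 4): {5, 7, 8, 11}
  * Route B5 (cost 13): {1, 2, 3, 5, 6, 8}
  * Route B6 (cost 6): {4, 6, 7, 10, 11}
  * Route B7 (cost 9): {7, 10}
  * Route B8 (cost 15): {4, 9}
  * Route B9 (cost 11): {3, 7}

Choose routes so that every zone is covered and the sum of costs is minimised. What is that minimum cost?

21

B1, B5, B6 together cover every zone (B1 ∪ B5 ∪ B6 = {1, 2, 3, 4, 5, 6, 7, 8, 9, 10, 11}); total cost 2 + 13 + 6 = 21.
The greedy pick B1, B4, B6, B5 costs 25; no covering selection beats 21.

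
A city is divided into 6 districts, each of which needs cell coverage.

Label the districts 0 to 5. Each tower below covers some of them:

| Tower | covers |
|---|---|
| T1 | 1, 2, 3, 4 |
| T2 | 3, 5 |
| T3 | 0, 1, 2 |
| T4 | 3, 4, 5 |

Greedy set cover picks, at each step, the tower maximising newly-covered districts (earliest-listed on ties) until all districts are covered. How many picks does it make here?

Greedy: pick T1 (covers 4 new) → pick T2 (covers 1 new) → pick T3 (covers 1 new). Total picks: 3.
(The true minimum cover uses only 2 towers, so greedy is not optimal here.)

3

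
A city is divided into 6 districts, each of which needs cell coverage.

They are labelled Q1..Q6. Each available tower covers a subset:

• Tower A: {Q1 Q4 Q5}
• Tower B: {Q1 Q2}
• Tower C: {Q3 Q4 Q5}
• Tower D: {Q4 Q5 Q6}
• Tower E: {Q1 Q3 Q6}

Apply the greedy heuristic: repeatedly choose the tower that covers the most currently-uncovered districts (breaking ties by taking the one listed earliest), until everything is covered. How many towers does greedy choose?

Greedy: pick A (covers 3 new) → pick E (covers 2 new) → pick B (covers 1 new). Total picks: 3.

3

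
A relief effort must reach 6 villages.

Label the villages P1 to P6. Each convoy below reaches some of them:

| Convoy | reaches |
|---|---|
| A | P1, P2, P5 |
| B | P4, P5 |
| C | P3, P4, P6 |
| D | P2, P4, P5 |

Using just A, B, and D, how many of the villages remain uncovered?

Union of A, B, D = {P1, P2, P4, P5}.
Not covered: P3, P6 — 2 villages.

2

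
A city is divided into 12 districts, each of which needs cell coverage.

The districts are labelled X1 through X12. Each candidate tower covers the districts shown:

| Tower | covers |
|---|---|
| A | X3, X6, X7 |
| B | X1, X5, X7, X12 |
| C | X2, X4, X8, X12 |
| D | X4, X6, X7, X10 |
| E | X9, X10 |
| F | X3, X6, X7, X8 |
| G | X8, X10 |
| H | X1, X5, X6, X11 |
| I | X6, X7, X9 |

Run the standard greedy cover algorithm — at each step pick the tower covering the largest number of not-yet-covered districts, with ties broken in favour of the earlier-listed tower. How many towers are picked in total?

Greedy: pick B (covers 4 new) → pick C (covers 3 new) → pick A (covers 2 new) → pick E (covers 2 new) → pick H (covers 1 new). Total picks: 5.
(The true minimum cover uses only 4 towers, so greedy is not optimal here.)

5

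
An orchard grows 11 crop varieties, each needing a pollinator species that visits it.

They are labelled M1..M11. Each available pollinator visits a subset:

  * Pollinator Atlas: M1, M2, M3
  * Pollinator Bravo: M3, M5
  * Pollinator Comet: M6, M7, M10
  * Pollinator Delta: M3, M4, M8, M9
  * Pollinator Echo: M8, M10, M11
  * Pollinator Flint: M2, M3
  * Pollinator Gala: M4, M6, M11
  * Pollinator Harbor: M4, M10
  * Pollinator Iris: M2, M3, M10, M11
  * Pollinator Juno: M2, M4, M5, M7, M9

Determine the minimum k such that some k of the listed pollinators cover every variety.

4

Take {Atlas, Echo, Gala, Juno}. Their union is {M1, M2, M3, M4, M5, M6, M7, M8, M9, M10, M11}, which is all 11 varieties.
No 3 of the 10 pollinators cover everything (all 120 combinations miss at least one variety), so 4 is optimal.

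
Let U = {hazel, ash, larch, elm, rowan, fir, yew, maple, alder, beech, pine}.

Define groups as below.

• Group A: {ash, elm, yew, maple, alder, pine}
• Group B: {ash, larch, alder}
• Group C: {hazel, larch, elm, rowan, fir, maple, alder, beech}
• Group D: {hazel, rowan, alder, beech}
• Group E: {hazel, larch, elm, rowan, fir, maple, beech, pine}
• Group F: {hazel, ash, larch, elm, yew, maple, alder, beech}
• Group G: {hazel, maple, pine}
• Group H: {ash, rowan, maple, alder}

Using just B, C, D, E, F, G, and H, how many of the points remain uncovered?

Union of B, C, D, E, F, G, H = {hazel, ash, larch, elm, rowan, fir, yew, maple, alder, beech, pine} — that's every point, so 0 are uncovered.

0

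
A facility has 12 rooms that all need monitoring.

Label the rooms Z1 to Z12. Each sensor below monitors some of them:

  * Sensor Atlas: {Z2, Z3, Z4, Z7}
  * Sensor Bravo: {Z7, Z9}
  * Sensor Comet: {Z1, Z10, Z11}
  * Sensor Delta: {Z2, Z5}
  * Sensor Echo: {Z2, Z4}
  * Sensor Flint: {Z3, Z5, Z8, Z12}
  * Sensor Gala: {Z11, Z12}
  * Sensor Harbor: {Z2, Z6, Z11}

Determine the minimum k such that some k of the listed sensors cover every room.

Take {Bravo, Comet, Echo, Flint, Harbor}. Their union is {Z1, Z2, Z3, Z4, Z5, Z6, Z7, Z8, Z9, Z10, Z11, Z12}, which is all 12 rooms.
No 4 of the 8 sensors cover everything (all 70 combinations miss at least one room), so 5 is optimal.

5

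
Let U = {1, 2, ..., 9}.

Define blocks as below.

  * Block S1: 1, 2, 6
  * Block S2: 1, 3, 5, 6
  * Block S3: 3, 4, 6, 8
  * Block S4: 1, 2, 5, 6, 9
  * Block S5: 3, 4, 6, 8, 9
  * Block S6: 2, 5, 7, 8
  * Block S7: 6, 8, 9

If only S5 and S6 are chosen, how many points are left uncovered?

Union of S5, S6 = {2, 3, 4, 5, 6, 7, 8, 9}.
Not covered: 1 — 1 point.

1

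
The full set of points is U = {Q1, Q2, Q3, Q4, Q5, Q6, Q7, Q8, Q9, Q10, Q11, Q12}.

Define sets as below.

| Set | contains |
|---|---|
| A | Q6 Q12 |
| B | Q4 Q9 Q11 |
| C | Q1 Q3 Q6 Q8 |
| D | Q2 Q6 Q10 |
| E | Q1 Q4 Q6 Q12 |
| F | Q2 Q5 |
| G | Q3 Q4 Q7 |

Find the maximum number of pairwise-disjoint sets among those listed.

A, F, G are pairwise disjoint (A={Q6,Q12}; F={Q2,Q5}; G={Q3,Q4,Q7}).
Every remaining set overlaps one of these, and no 4 of the listed sets are pairwise disjoint, so 3 is the maximum.

3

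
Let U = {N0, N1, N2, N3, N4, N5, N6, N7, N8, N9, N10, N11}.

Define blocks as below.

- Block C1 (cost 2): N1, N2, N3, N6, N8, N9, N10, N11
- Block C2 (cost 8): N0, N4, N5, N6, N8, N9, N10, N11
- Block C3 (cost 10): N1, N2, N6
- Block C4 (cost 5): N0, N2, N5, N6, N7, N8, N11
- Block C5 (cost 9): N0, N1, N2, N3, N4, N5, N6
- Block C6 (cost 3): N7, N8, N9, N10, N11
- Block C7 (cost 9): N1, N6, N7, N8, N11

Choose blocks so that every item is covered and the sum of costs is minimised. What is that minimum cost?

12

C5, C6 together cover every item (C5 ∪ C6 = {N0, N1, N2, N3, N4, N5, N6, N7, N8, N9, N10, N11}); total cost 9 + 3 = 12.
The greedy pick C1, C4, C2 costs 15; no covering selection beats 12.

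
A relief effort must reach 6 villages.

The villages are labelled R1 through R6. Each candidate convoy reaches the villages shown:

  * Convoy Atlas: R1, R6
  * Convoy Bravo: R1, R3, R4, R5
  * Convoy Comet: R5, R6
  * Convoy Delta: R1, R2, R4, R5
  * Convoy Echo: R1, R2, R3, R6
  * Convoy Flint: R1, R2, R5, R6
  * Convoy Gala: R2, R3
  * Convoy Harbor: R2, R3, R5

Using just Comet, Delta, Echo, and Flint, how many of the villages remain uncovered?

Union of Comet, Delta, Echo, Flint = {R1, R2, R3, R4, R5, R6} — that's every village, so 0 are uncovered.

0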